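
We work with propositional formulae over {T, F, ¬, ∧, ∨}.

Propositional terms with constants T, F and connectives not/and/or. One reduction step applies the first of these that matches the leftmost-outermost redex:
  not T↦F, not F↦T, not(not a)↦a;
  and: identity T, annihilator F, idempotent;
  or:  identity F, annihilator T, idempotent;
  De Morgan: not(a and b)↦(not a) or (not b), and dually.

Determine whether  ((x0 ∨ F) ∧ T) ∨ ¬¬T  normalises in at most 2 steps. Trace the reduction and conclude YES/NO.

  start: ((x0 ∨ F) ∧ T) ∨ ¬¬T
  →1  (x0 ∨ F) ∨ ¬¬T
  →2  x0 ∨ ¬¬T

Answer: NO — after 2 steps the term is x0 ∨ ¬¬T, not yet normal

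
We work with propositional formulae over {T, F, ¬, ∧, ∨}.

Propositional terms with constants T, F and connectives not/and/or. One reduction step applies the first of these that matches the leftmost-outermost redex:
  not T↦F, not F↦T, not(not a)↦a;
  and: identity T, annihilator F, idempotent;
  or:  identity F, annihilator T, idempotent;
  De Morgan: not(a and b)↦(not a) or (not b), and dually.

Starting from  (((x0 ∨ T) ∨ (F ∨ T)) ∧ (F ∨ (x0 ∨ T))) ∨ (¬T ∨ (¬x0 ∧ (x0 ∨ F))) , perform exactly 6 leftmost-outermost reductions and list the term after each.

  start: (((x0 ∨ T) ∨ (F ∨ T)) ∧ (F ∨ (x0 ∨ T))) ∨ (¬T ∨ (¬x0 ∧ (x0 ∨ F)))
  [1] ((T ∨ (F ∨ T)) ∧ (F ∨ (x0 ∨ T))) ∨ (¬T ∨ (¬x0 ∧ (x0 ∨ F)))
  [2] (T ∧ (F ∨ (x0 ∨ T))) ∨ (¬T ∨ (¬x0 ∧ (x0 ∨ F)))
  [3] (F ∨ (x0 ∨ T)) ∨ (¬T ∨ (¬x0 ∧ (x0 ∨ F)))
  [4] (x0 ∨ T) ∨ (¬T ∨ (¬x0 ∧ (x0 ∨ F)))
  [5] T ∨ (¬T ∨ (¬x0 ∧ (x0 ∨ F)))
  [6] T

Answer: after 6 steps: T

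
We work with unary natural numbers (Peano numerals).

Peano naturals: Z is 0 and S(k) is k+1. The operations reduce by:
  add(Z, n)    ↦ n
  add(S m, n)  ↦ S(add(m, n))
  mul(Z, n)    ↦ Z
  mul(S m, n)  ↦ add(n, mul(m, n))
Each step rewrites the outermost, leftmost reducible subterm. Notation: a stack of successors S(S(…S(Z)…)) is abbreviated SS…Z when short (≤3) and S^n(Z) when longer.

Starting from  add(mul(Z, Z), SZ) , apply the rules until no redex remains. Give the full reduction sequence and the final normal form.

  start: add(mul(Z, Z), SZ)
  step 1: add(Z, SZ)
  step 2: SZ

Answer: normal form = SZ  (in 2 steps)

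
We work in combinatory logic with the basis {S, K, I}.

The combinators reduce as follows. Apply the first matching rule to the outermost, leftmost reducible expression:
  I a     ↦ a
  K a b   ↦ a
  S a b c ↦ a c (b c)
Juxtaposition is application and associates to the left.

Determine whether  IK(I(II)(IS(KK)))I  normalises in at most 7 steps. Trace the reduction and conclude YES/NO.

Answer: YES — reaches normal form S(KK) in 6 ≤ 7 steps

Reduction:
  start: IK(I(II)(IS(KK)))I
  →1  K(I(II)(IS(KK)))I
  →2  I(II)(IS(KK))
  →3  II(IS(KK))
  →4  I(IS(KK))
  →5  IS(KK)
  →6  S(KK)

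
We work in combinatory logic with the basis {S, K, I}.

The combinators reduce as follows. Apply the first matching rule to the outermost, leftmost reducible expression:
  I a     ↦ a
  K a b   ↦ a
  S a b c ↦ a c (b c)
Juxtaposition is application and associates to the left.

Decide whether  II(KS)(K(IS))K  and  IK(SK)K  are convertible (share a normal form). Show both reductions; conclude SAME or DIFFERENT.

Term A:
  start: II(KS)(K(IS))K
  [1] I(KS)(K(IS))K
  [2] KS(K(IS))K
  [3] SK

Term B:
  start: IK(SK)K
  [1] K(SK)K
  [2] SK

Answer: SAME — A ⇓ SK, B ⇓ SK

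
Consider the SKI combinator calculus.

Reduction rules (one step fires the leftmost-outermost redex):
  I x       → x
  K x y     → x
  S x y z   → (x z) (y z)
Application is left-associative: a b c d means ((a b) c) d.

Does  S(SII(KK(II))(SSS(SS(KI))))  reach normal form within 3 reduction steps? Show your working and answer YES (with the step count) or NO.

  start: S(SII(KK(II))(SSS(SS(KI))))
  step 1: S(I(KK(II))(I(KK(II)))(SSS(SS(KI))))
  step 2: S(KK(II)(I(KK(II)))(SSS(SS(KI))))
  step 3: S(K(I(KK(II)))(SSS(SS(KI))))

Answer: NO — after 3 steps the term is S(K(I(KK(II)))(SSS(SS(KI)))), not yet normal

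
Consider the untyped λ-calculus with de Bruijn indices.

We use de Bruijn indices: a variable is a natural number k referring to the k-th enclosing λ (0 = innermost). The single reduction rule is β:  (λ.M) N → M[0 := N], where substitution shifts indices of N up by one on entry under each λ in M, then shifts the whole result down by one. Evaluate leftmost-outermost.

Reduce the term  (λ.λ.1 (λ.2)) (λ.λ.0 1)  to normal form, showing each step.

Answer: normal form = λ.λ.0 (λ.λ.λ.0 1)  (in 2 steps)

Working:
  start: (λ.λ.1 (λ.2)) (λ.λ.0 1)
  step 1: λ.(λ.λ.0 1) (λ.λ.λ.0 1)
  step 2: λ.λ.0 (λ.λ.λ.0 1)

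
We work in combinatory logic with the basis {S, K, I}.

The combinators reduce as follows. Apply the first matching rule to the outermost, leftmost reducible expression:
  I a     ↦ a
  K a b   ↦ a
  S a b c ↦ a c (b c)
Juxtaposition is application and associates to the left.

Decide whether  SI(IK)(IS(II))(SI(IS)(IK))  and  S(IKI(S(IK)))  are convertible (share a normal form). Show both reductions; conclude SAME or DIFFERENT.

Answer: DIFFERENT — A ⇓ SK, B ⇓ SI

Reduction:
Term A:
  start: SI(IK)(IS(II))(SI(IS)(IK))
  →1  I(IS(II))(IK(IS(II)))(SI(IS)(IK))
  →2  IS(II)(IK(IS(II)))(SI(IS)(IK))
  →3  S(II)(IK(IS(II)))(SI(IS)(IK))
  →4  II(SI(IS)(IK))(IK(IS(II))(SI(IS)(IK)))
  →5  I(SI(IS)(IK))(IK(IS(II))(SI(IS)(IK)))
  →6  SI(IS)(IK)(IK(IS(II))(SI(IS)(IK)))
  →7  I(IK)(IS(IK))(IK(IS(II))(SI(IS)(IK)))
  →8  IK(IS(IK))(IK(IS(II))(SI(IS)(IK)))
  →9  K(IS(IK))(IK(IS(II))(SI(IS)(IK)))
  →10  IS(IK)
  →11  S(IK)
  →12  SK

Term B:
  start: S(IKI(S(IK)))
  →1  S(KI(S(IK)))
  →2  SI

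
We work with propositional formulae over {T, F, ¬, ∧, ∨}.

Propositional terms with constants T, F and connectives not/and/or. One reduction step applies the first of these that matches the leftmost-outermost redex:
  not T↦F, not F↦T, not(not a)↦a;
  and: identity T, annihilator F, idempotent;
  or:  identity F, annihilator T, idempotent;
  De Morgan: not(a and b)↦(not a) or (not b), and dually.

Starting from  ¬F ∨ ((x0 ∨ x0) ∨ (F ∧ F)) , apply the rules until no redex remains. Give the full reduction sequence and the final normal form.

Answer: normal form = T  (in 2 steps)

Derivation:
  start: ¬F ∨ ((x0 ∨ x0) ∨ (F ∧ F))
  →1  T ∨ ((x0 ∨ x0) ∨ (F ∧ F))
  →2  T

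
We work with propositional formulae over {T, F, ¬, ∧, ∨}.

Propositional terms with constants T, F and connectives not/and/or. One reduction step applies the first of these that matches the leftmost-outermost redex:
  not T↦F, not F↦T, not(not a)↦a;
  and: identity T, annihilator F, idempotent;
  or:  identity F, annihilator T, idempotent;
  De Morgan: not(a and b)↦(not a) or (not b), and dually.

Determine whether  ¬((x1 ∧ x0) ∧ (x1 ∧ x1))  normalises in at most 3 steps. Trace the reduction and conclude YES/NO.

  start: ¬((x1 ∧ x0) ∧ (x1 ∧ x1))
  step 1: ¬(x1 ∧ x0) ∨ ¬(x1 ∧ x1)
  step 2: (¬x1 ∨ ¬x0) ∨ ¬(x1 ∧ x1)
  step 3: (¬x1 ∨ ¬x0) ∨ (¬x1 ∨ ¬x1)

Answer: NO — after 3 steps the term is (¬x1 ∨ ¬x0) ∨ (¬x1 ∨ ¬x1), not yet normal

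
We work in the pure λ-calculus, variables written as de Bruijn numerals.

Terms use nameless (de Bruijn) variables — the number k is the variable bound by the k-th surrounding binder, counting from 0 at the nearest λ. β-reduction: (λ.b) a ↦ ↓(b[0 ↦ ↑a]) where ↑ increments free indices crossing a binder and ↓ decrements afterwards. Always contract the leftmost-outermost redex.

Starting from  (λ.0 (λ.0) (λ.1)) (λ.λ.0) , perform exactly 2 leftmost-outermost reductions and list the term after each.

  start: (λ.0 (λ.0) (λ.1)) (λ.λ.0)
  [1] (λ.λ.0) (λ.0) (λ.λ.λ.0)
  [2] (λ.0) (λ.λ.λ.0)

Answer: after 2 steps: (λ.0) (λ.λ.λ.0)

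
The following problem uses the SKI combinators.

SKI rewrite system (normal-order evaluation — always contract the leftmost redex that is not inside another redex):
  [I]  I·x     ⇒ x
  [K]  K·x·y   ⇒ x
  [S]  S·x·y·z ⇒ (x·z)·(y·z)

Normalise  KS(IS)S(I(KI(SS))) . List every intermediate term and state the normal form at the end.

Answer: normal form = SSI  (in 3 steps)

Derivation:
  start: KS(IS)S(I(KI(SS)))
  →1  SS(I(KI(SS)))
  →2  SS(KI(SS))
  →3  SSI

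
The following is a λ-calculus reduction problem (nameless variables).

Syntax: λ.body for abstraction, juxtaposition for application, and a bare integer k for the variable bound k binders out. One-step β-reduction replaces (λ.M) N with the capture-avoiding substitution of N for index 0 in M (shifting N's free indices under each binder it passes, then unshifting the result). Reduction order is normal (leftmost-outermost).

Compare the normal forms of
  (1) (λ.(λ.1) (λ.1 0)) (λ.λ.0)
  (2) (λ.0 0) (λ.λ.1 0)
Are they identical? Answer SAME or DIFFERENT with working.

Term A:
  start: (λ.(λ.1) (λ.1 0)) (λ.λ.0)
  →1  (λ.λ.λ.0) (λ.(λ.λ.0) 0)
  →2  λ.λ.0

Term B:
  start: (λ.0 0) (λ.λ.1 0)
  →1  (λ.λ.1 0) (λ.λ.1 0)
  →2  λ.(λ.λ.1 0) 0
  →3  λ.λ.1 0

Answer: DIFFERENT — A ⇓ λ.λ.0, B ⇓ λ.λ.1 0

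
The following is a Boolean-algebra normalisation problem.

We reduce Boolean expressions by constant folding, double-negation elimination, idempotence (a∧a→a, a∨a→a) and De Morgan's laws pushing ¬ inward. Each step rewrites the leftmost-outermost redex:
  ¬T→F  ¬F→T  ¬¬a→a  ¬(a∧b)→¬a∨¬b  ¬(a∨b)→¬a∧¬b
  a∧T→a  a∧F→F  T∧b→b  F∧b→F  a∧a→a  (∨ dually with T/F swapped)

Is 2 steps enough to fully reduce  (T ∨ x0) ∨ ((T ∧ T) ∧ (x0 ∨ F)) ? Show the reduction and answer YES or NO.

Answer: YES — reaches normal form T in 2 ≤ 2 steps

Reduction:
  start: (T ∨ x0) ∨ ((T ∧ T) ∧ (x0 ∨ F))
  →1  T ∨ ((T ∧ T) ∧ (x0 ∨ F))
  →2  T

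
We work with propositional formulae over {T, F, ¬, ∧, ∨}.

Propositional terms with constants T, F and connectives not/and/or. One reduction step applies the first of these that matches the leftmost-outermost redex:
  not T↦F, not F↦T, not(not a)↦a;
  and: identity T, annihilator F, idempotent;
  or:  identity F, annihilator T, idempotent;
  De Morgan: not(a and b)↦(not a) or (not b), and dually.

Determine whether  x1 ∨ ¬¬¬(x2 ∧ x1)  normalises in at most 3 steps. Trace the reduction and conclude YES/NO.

Answer: YES — reaches normal form x1 ∨ (¬x2 ∨ ¬x1) in 2 ≤ 3 steps

Working:
  start: x1 ∨ ¬¬¬(x2 ∧ x1)
  [1] x1 ∨ ¬(x2 ∧ x1)
  [2] x1 ∨ (¬x2 ∨ ¬x1)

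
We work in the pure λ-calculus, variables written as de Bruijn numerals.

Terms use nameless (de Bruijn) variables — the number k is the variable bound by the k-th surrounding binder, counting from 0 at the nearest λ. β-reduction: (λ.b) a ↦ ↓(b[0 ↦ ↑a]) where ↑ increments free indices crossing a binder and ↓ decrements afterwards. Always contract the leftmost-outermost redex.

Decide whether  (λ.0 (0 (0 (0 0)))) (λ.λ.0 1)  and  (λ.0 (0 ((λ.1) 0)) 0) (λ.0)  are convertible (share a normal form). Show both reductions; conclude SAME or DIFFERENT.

Term A:
  start: (λ.0 (0 (0 (0 0)))) (λ.λ.0 1)
  step 1: (λ.λ.0 1) ((λ.λ.0 1) ((λ.λ.0 1) ((λ.λ.0 1) (λ.λ.0 1))))
  step 2: λ.0 ((λ.λ.0 1) ((λ.λ.0 1) ((λ.λ.0 1) (λ.λ.0 1))))
  step 3: λ.0 (λ.0 ((λ.λ.0 1) ((λ.λ.0 1) (λ.λ.0 1))))
  step 4: λ.0 (λ.0 (λ.0 ((λ.λ.0 1) (λ.λ.0 1))))
  step 5: λ.0 (λ.0 (λ.0 (λ.0 (λ.λ.0 1))))

Term B:
  start: (λ.0 (0 ((λ.1) 0)) 0) (λ.0)
  step 1: (λ.0) ((λ.0) ((λ.λ.0) (λ.0))) (λ.0)
  step 2: (λ.0) ((λ.λ.0) (λ.0)) (λ.0)
  step 3: (λ.λ.0) (λ.0) (λ.0)
  step 4: (λ.0) (λ.0)
  step 5: λ.0

Answer: DIFFERENT — A ⇓ λ.0 (λ.0 (λ.0 (λ.0 (λ.λ.0 1)))), B ⇓ λ.0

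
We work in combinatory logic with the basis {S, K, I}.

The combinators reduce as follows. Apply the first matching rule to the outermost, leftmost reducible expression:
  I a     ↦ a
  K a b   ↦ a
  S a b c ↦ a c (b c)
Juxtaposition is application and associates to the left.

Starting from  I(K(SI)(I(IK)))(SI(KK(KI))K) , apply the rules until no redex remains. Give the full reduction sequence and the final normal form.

Answer: normal form = SI(K(KK))  (in 5 steps)

Working:
  start: I(K(SI)(I(IK)))(SI(KK(KI))K)
  →1  K(SI)(I(IK))(SI(KK(KI))K)
  →2  SI(SI(KK(KI))K)
  →3  SI(IK(KK(KI)K))
  →4  SI(K(KK(KI)K))
  →5  SI(K(KK))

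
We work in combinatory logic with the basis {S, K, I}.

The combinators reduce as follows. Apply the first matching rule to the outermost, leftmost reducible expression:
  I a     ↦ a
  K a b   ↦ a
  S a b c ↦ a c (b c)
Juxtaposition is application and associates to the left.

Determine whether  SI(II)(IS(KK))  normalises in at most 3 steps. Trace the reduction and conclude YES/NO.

Answer: NO — after 3 steps the term is S(KK)(II(IS(KK))), not yet normal

Derivation:
  start: SI(II)(IS(KK))
  [1] I(IS(KK))(II(IS(KK)))
  [2] IS(KK)(II(IS(KK)))
  [3] S(KK)(II(IS(KK)))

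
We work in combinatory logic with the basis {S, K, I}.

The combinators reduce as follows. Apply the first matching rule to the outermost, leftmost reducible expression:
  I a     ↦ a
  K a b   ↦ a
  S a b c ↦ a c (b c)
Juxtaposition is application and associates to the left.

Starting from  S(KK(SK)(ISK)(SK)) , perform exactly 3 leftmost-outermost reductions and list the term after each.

  start: S(KK(SK)(ISK)(SK))
  [1] S(K(ISK)(SK))
  [2] S(ISK)
  [3] S(SK)

Answer: after 3 steps: S(SK)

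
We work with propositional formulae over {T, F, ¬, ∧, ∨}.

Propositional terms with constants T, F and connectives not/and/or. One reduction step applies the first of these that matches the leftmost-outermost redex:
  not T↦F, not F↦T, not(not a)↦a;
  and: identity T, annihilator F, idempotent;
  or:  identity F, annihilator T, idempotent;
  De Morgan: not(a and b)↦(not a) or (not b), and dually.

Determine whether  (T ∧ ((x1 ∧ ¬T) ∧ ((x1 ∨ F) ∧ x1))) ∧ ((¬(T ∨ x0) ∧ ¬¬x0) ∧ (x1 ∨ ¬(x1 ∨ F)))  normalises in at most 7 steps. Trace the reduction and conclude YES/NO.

Answer: YES — reaches normal form F in 5 ≤ 7 steps

Derivation:
  start: (T ∧ ((x1 ∧ ¬T) ∧ ((x1 ∨ F) ∧ x1))) ∧ ((¬(T ∨ x0) ∧ ¬¬x0) ∧ (x1 ∨ ¬(x1 ∨ F)))
  step 1: ((x1 ∧ ¬T) ∧ ((x1 ∨ F) ∧ x1)) ∧ ((¬(T ∨ x0) ∧ ¬¬x0) ∧ (x1 ∨ ¬(x1 ∨ F)))
  step 2: ((x1 ∧ F) ∧ ((x1 ∨ F) ∧ x1)) ∧ ((¬(T ∨ x0) ∧ ¬¬x0) ∧ (x1 ∨ ¬(x1 ∨ F)))
  step 3: (F ∧ ((x1 ∨ F) ∧ x1)) ∧ ((¬(T ∨ x0) ∧ ¬¬x0) ∧ (x1 ∨ ¬(x1 ∨ F)))
  step 4: F ∧ ((¬(T ∨ x0) ∧ ¬¬x0) ∧ (x1 ∨ ¬(x1 ∨ F)))
  step 5: F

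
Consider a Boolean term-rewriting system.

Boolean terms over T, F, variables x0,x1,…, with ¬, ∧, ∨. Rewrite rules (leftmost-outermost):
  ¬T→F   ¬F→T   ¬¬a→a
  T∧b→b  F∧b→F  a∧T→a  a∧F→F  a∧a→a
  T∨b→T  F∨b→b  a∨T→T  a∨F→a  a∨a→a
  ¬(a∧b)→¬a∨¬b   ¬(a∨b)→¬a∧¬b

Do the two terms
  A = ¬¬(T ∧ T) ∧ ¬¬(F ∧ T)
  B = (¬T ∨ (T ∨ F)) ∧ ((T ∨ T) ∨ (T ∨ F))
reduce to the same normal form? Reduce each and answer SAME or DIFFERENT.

Term A:
  start: ¬¬(T ∧ T) ∧ ¬¬(F ∧ T)
  [1] (T ∧ T) ∧ ¬¬(F ∧ T)
  [2] T ∧ ¬¬(F ∧ T)
  [3] ¬¬(F ∧ T)
  [4] F ∧ T
  [5] F

Term B:
  start: (¬T ∨ (T ∨ F)) ∧ ((T ∨ T) ∨ (T ∨ F))
  [1] (F ∨ (T ∨ F)) ∧ ((T ∨ T) ∨ (T ∨ F))
  [2] (T ∨ F) ∧ ((T ∨ T) ∨ (T ∨ F))
  [3] T ∧ ((T ∨ T) ∨ (T ∨ F))
  [4] (T ∨ T) ∨ (T ∨ F)
  [5] T ∨ (T ∨ F)
  [6] T

Answer: DIFFERENT — A ⇓ F, B ⇓ T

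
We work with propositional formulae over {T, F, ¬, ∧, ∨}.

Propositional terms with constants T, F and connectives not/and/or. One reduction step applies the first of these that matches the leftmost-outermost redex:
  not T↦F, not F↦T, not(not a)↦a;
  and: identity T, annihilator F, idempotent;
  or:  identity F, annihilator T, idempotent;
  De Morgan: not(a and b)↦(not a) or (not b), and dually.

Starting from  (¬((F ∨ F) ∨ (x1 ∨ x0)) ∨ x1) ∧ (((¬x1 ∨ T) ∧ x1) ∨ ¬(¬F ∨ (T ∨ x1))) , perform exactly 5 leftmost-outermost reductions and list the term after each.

  start: (¬((F ∨ F) ∨ (x1 ∨ x0)) ∨ x1) ∧ (((¬x1 ∨ T) ∧ x1) ∨ ¬(¬F ∨ (T ∨ x1)))
  [1] ((¬(F ∨ F) ∧ ¬(x1 ∨ x0)) ∨ x1) ∧ (((¬x1 ∨ T) ∧ x1) ∨ ¬(¬F ∨ (T ∨ x1)))
  [2] (((¬F ∧ ¬F) ∧ ¬(x1 ∨ x0)) ∨ x1) ∧ (((¬x1 ∨ T) ∧ x1) ∨ ¬(¬F ∨ (T ∨ x1)))
  [3] ((¬F ∧ ¬(x1 ∨ x0)) ∨ x1) ∧ (((¬x1 ∨ T) ∧ x1) ∨ ¬(¬F ∨ (T ∨ x1)))
  [4] ((T ∧ ¬(x1 ∨ x0)) ∨ x1) ∧ (((¬x1 ∨ T) ∧ x1) ∨ ¬(¬F ∨ (T ∨ x1)))
  [5] (¬(x1 ∨ x0) ∨ x1) ∧ (((¬x1 ∨ T) ∧ x1) ∨ ¬(¬F ∨ (T ∨ x1)))

Answer: after 5 steps: (¬(x1 ∨ x0) ∨ x1) ∧ (((¬x1 ∨ T) ∧ x1) ∨ ¬(¬F ∨ (T ∨ x1)))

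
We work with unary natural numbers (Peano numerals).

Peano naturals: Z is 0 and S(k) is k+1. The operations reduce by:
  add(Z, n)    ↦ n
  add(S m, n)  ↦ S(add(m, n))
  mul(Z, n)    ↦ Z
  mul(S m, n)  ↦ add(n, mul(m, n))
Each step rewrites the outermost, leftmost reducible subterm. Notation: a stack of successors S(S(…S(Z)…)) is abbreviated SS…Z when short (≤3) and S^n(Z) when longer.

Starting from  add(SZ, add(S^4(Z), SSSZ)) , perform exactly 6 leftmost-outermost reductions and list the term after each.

  start: add(SZ, add(S^4(Z), SSSZ))
  [1] S(add(Z, add(S^4(Z), SSSZ)))
  [2] S(add(S^4(Z), SSSZ))
  [3] S(S(add(SSSZ, SSSZ)))
  [4] S(S(S(add(SSZ, SSSZ))))
  [5] S(S(S(S(add(SZ, SSSZ)))))
  [6] S(S(S(S(S(add(Z, SSSZ))))))

Answer: after 6 steps: S(S(S(S(S(add(Z, SSSZ))))))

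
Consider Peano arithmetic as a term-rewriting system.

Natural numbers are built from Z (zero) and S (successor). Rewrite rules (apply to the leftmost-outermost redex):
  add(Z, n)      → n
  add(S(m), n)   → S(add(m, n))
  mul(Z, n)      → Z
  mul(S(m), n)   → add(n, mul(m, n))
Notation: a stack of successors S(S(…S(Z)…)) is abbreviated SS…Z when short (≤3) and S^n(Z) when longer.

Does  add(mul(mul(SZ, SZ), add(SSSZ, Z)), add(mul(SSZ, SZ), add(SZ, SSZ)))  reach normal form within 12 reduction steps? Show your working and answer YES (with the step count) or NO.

Answer: NO — after 12 steps the term is S(S(S(add(add(add(Z, Z), mul(add(Z, mul(Z, SZ)), add(SSSZ, Z))), add(mul(SSZ, SZ), add(SZ, SSZ)))))), not yet normal

Working:
  start: add(mul(mul(SZ, SZ), add(SSSZ, Z)), add(mul(SSZ, SZ), add(SZ, SSZ)))
  →1  add(mul(add(SZ, mul(Z, SZ)), add(SSSZ, Z)), add(mul(SSZ, SZ), add(SZ, SSZ)))
  →2  add(mul(S(add(Z, mul(Z, SZ))), add(SSSZ, Z)), add(mul(SSZ, SZ), add(SZ, SSZ)))
  →3  add(add(add(SSSZ, Z), mul(add(Z, mul(Z, SZ)), add(SSSZ, Z))), add(mul(SSZ, SZ), add(SZ, SSZ)))
  →4  add(add(S(add(SSZ, Z)), mul(add(Z, mul(Z, SZ)), add(SSSZ, Z))), add(mul(SSZ, SZ), add(SZ, SSZ)))
  →5  add(S(add(add(SSZ, Z), mul(add(Z, mul(Z, SZ)), add(SSSZ, Z)))), add(mul(SSZ, SZ), add(SZ, SSZ)))
  →6  S(add(add(add(SSZ, Z), mul(add(Z, mul(Z, SZ)), add(SSSZ, Z))), add(mul(SSZ, SZ), add(SZ, SSZ))))
  →7  S(add(add(S(add(SZ, Z)), mul(add(Z, mul(Z, SZ)), add(SSSZ, Z))), add(mul(SSZ, SZ), add(SZ, SSZ))))
  →8  S(add(S(add(add(SZ, Z), mul(add(Z, mul(Z, SZ)), add(SSSZ, Z)))), add(mul(SSZ, SZ), add(SZ, SSZ))))
  →9  S(S(add(add(add(SZ, Z), mul(add(Z, mul(Z, SZ)), add(SSSZ, Z))), add(mul(SSZ, SZ), add(SZ, SSZ)))))
  →10  S(S(add(add(S(add(Z, Z)), mul(add(Z, mul(Z, SZ)), add(SSSZ, Z))), add(mul(SSZ, SZ), add(SZ, SSZ)))))
  →11  S(S(add(S(add(add(Z, Z), mul(add(Z, mul(Z, SZ)), add(SSSZ, Z)))), add(mul(SSZ, SZ), add(SZ, SSZ)))))
  →12  S(S(S(add(add(add(Z, Z), mul(add(Z, mul(Z, SZ)), add(SSSZ, Z))), add(mul(SSZ, SZ), add(SZ, SSZ))))))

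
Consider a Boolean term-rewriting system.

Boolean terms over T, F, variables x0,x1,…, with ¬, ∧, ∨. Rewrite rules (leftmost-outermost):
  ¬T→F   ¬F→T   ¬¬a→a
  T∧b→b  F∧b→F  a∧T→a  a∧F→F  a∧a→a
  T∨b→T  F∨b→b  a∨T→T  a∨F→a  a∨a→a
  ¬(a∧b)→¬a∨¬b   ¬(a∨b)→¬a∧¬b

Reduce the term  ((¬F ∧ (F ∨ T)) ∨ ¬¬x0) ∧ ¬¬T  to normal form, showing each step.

  start: ((¬F ∧ (F ∨ T)) ∨ ¬¬x0) ∧ ¬¬T
  step 1: ((T ∧ (F ∨ T)) ∨ ¬¬x0) ∧ ¬¬T
  step 2: ((F ∨ T) ∨ ¬¬x0) ∧ ¬¬T
  step 3: (T ∨ ¬¬x0) ∧ ¬¬T
  step 4: T ∧ ¬¬T
  step 5: ¬¬T
  step 6: T

Answer: normal form = T  (in 6 steps)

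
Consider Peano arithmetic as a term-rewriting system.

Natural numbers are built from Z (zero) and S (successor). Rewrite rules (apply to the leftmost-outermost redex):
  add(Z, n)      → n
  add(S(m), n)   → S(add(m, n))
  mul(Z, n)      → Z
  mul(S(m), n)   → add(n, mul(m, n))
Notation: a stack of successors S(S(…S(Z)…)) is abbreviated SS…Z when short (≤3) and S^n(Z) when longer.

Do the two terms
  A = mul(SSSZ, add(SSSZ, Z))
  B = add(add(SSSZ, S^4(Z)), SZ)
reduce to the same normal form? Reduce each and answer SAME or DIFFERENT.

Answer: DIFFERENT — A ⇓ S^9(Z), B ⇓ S^8(Z)

Derivation:
Term A:
  start: mul(SSSZ, add(SSSZ, Z))
  step 1: add(add(SSSZ, Z), mul(SSZ, add(SSSZ, Z)))
  step 2: add(S(add(SSZ, Z)), mul(SSZ, add(SSSZ, Z)))
  step 3: S(add(add(SSZ, Z), mul(SSZ, add(SSSZ, Z))))
  step 4: S(add(S(add(SZ, Z)), mul(SSZ, add(SSSZ, Z))))
  step 5: S(S(add(add(SZ, Z), mul(SSZ, add(SSSZ, Z)))))
  step 6: S(S(add(S(add(Z, Z)), mul(SSZ, add(SSSZ, Z)))))
  step 7: S(S(S(add(add(Z, Z), mul(SSZ, add(SSSZ, Z))))))
  step 8: S(S(S(add(Z, mul(SSZ, add(SSSZ, Z))))))
  step 9: S(S(S(mul(SSZ, add(SSSZ, Z)))))
  step 10: S(S(S(add(add(SSSZ, Z), mul(SZ, add(SSSZ, Z))))))
  step 11: S(S(S(add(S(add(SSZ, Z)), mul(SZ, add(SSSZ, Z))))))
  step 12: S(S(S(S(add(add(SSZ, Z), mul(SZ, add(SSSZ, Z)))))))
  step 13: S(S(S(S(add(S(add(SZ, Z)), mul(SZ, add(SSSZ, Z)))))))
  step 14: S(S(S(S(S(add(add(SZ, Z), mul(SZ, add(SSSZ, Z))))))))
  step 15: S(S(S(S(S(add(S(add(Z, Z)), mul(SZ, add(SSSZ, Z))))))))
  step 16: S(S(S(S(S(S(add(add(Z, Z), mul(SZ, add(SSSZ, Z)))))))))
  step 17: S(S(S(S(S(S(add(Z, mul(SZ, add(SSSZ, Z)))))))))
  step 18: S(S(S(S(S(S(mul(SZ, add(SSSZ, Z))))))))
  step 19: S(S(S(S(S(S(add(add(SSSZ, Z), mul(Z, add(SSSZ, Z)))))))))
  step 20: S(S(S(S(S(S(add(S(add(SSZ, Z)), mul(Z, add(SSSZ, Z)))))))))
  step 21: S(S(S(S(S(S(S(add(add(SSZ, Z), mul(Z, add(SSSZ, Z))))))))))
  step 22: S(S(S(S(S(S(S(add(S(add(SZ, Z)), mul(Z, add(SSSZ, Z))))))))))
  step 23: S(S(S(S(S(S(S(S(add(add(SZ, Z), mul(Z, add(SSSZ, Z)))))))))))
  step 24: S(S(S(S(S(S(S(S(add(S(add(Z, Z)), mul(Z, add(SSSZ, Z)))))))))))
  step 25: S(S(S(S(S(S(S(S(S(add(add(Z, Z), mul(Z, add(SSSZ, Z))))))))))))
  step 26: S(S(S(S(S(S(S(S(S(add(Z, mul(Z, add(SSSZ, Z))))))))))))
  step 27: S(S(S(S(S(S(S(S(S(mul(Z, add(SSSZ, Z)))))))))))
  step 28: S^9(Z)

Term B:
  start: add(add(SSSZ, S^4(Z)), SZ)
  step 1: add(S(add(SSZ, S^4(Z))), SZ)
  step 2: S(add(add(SSZ, S^4(Z)), SZ))
  step 3: S(add(S(add(SZ, S^4(Z))), SZ))
  step 4: S(S(add(add(SZ, S^4(Z)), SZ)))
  step 5: S(S(add(S(add(Z, S^4(Z))), SZ)))
  step 6: S(S(S(add(add(Z, S^4(Z)), SZ))))
  step 7: S(S(S(add(S^4(Z), SZ))))
  step 8: S(S(S(S(add(SSSZ, SZ)))))
  step 9: S(S(S(S(S(add(SSZ, SZ))))))
  step 10: S(S(S(S(S(S(add(SZ, SZ)))))))
  step 11: S(S(S(S(S(S(S(add(Z, SZ))))))))
  step 12: S^8(Z)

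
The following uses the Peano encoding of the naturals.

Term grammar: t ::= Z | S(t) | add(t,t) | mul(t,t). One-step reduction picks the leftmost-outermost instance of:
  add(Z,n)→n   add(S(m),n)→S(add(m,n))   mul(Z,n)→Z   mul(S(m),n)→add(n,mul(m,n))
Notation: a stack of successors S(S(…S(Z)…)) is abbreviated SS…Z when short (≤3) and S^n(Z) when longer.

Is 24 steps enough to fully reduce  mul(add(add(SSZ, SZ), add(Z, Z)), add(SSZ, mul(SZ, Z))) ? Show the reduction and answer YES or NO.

  start: mul(add(add(SSZ, SZ), add(Z, Z)), add(SSZ, mul(SZ, Z)))
  →1  mul(add(S(add(SZ, SZ)), add(Z, Z)), add(SSZ, mul(SZ, Z)))
  →2  mul(S(add(add(SZ, SZ), add(Z, Z))), add(SSZ, mul(SZ, Z)))
  →3  add(add(SSZ, mul(SZ, Z)), mul(add(add(SZ, SZ), add(Z, Z)), add(SSZ, mul(SZ, Z))))
  →4  add(S(add(SZ, mul(SZ, Z))), mul(add(add(SZ, SZ), add(Z, Z)), add(SSZ, mul(SZ, Z))))
  →5  S(add(add(SZ, mul(SZ, Z)), mul(add(add(SZ, SZ), add(Z, Z)), add(SSZ, mul(SZ, Z)))))
  →6  S(add(S(add(Z, mul(SZ, Z))), mul(add(add(SZ, SZ), add(Z, Z)), add(SSZ, mul(SZ, Z)))))
  →7  S(S(add(add(Z, mul(SZ, Z)), mul(add(add(SZ, SZ), add(Z, Z)), add(SSZ, mul(SZ, Z))))))
  →8  S(S(add(mul(SZ, Z), mul(add(add(SZ, SZ), add(Z, Z)), add(SSZ, mul(SZ, Z))))))
  →9  S(S(add(add(Z, mul(Z, Z)), mul(add(add(SZ, SZ), add(Z, Z)), add(SSZ, mul(SZ, Z))))))
  →10  S(S(add(mul(Z, Z), mul(add(add(SZ, SZ), add(Z, Z)), add(SSZ, mul(SZ, Z))))))
  →11  S(S(add(Z, mul(add(add(SZ, SZ), add(Z, Z)), add(SSZ, mul(SZ, Z))))))
  →12  S(S(mul(add(add(SZ, SZ), add(Z, Z)), add(SSZ, mul(SZ, Z)))))
  →13  S(S(mul(add(S(add(Z, SZ)), add(Z, Z)), add(SSZ, mul(SZ, Z)))))
  →14  S(S(mul(S(add(add(Z, SZ), add(Z, Z))), add(SSZ, mul(SZ, Z)))))
  →15  S(S(add(add(SSZ, mul(SZ, Z)), mul(add(add(Z, SZ), add(Z, Z)), add(SSZ, mul(SZ, Z))))))
  →16  S(S(add(S(add(SZ, mul(SZ, Z))), mul(add(add(Z, SZ), add(Z, Z)), add(SSZ, mul(SZ, Z))))))
  →17  S(S(S(add(add(SZ, mul(SZ, Z)), mul(add(add(Z, SZ), add(Z, Z)), add(SSZ, mul(SZ, Z)))))))
  →18  S(S(S(add(S(add(Z, mul(SZ, Z))), mul(add(add(Z, SZ), add(Z, Z)), add(SSZ, mul(SZ, Z)))))))
  →19  S(S(S(S(add(add(Z, mul(SZ, Z)), mul(add(add(Z, SZ), add(Z, Z)), add(SSZ, mul(SZ, Z))))))))
  →20  S(S(S(S(add(mul(SZ, Z), mul(add(add(Z, SZ), add(Z, Z)), add(SSZ, mul(SZ, Z))))))))
  →21  S(S(S(S(add(add(Z, mul(Z, Z)), mul(add(add(Z, SZ), add(Z, Z)), add(SSZ, mul(SZ, Z))))))))
  →22  S(S(S(S(add(mul(Z, Z), mul(add(add(Z, SZ), add(Z, Z)), add(SSZ, mul(SZ, Z))))))))
  →23  S(S(S(S(add(Z, mul(add(add(Z, SZ), add(Z, Z)), add(SSZ, mul(SZ, Z))))))))
  →24  S(S(S(S(mul(add(add(Z, SZ), add(Z, Z)), add(SSZ, mul(SZ, Z)))))))

Answer: NO — after 24 steps the term is S(S(S(S(mul(add(add(Z, SZ), add(Z, Z)), add(SSZ, mul(SZ, Z))))))), not yet normal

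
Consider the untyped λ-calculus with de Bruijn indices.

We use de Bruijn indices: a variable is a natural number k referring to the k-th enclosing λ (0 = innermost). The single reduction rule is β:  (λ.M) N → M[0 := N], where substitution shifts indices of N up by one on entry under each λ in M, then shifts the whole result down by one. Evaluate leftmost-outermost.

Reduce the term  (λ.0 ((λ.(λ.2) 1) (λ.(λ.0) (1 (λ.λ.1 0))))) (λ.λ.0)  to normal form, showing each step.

  start: (λ.0 ((λ.(λ.2) 1) (λ.(λ.0) (1 (λ.λ.1 0))))) (λ.λ.0)
  →1  (λ.λ.0) ((λ.(λ.λ.λ.0) (λ.λ.0)) (λ.(λ.0) ((λ.λ.0) (λ.λ.1 0))))
  →2  λ.0

Answer: normal form = λ.0  (in 2 steps)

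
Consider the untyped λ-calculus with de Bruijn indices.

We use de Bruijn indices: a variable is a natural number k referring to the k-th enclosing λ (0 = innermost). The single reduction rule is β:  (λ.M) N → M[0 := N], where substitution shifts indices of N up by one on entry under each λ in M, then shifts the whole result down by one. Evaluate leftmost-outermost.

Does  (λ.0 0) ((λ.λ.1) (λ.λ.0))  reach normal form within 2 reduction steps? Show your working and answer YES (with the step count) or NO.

Answer: NO — after 2 steps the term is (λ.λ.λ.0) ((λ.λ.1) (λ.λ.0)), not yet normal

Derivation:
  start: (λ.0 0) ((λ.λ.1) (λ.λ.0))
  [1] (λ.λ.1) (λ.λ.0) ((λ.λ.1) (λ.λ.0))
  [2] (λ.λ.λ.0) ((λ.λ.1) (λ.λ.0))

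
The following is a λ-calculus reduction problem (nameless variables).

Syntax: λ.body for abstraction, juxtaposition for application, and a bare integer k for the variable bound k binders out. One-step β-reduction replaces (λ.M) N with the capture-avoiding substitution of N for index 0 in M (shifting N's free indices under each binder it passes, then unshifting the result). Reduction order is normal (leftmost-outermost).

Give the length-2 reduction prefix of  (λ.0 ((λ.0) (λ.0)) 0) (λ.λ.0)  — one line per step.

Answer: after 2 steps: (λ.0) (λ.λ.0)

Working:
  start: (λ.0 ((λ.0) (λ.0)) 0) (λ.λ.0)
  [1] (λ.λ.0) ((λ.0) (λ.0)) (λ.λ.0)
  [2] (λ.0) (λ.λ.0)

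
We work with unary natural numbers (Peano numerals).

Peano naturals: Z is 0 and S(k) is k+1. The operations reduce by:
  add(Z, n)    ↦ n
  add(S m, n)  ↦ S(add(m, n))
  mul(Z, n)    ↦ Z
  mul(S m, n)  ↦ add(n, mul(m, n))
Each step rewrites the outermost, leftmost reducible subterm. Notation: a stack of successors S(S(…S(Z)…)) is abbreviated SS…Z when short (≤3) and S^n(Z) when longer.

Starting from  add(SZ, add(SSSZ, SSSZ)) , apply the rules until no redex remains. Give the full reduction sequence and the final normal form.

  start: add(SZ, add(SSSZ, SSSZ))
  step 1: S(add(Z, add(SSSZ, SSSZ)))
  step 2: S(add(SSSZ, SSSZ))
  step 3: S(S(add(SSZ, SSSZ)))
  step 4: S(S(S(add(SZ, SSSZ))))
  step 5: S(S(S(S(add(Z, SSSZ)))))
  step 6: S^7(Z)

Answer: normal form = S^7(Z)  (in 6 steps)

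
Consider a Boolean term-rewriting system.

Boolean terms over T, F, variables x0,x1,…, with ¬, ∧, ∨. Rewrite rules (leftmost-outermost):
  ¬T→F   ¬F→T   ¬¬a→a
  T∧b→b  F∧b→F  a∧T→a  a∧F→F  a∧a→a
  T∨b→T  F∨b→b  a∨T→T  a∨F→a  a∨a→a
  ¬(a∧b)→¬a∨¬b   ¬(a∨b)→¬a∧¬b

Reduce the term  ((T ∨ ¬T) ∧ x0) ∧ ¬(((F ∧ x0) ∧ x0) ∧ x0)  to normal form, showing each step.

Answer: normal form = x0  (in 10 steps)

Reduction:
  start: ((T ∨ ¬T) ∧ x0) ∧ ¬(((F ∧ x0) ∧ x0) ∧ x0)
  →1  (T ∧ x0) ∧ ¬(((F ∧ x0) ∧ x0) ∧ x0)
  →2  x0 ∧ ¬(((F ∧ x0) ∧ x0) ∧ x0)
  →3  x0 ∧ (¬((F ∧ x0) ∧ x0) ∨ ¬x0)
  →4  x0 ∧ ((¬(F ∧ x0) ∨ ¬x0) ∨ ¬x0)
  →5  x0 ∧ (((¬F ∨ ¬x0) ∨ ¬x0) ∨ ¬x0)
  →6  x0 ∧ (((T ∨ ¬x0) ∨ ¬x0) ∨ ¬x0)
  →7  x0 ∧ ((T ∨ ¬x0) ∨ ¬x0)
  →8  x0 ∧ (T ∨ ¬x0)
  →9  x0 ∧ T
  →10  x0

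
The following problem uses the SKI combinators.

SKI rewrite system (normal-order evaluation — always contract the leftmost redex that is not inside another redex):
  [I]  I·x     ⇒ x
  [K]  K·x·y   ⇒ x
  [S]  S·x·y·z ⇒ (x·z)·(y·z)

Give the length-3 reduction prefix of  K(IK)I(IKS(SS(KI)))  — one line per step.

  start: K(IK)I(IKS(SS(KI)))
  [1] IK(IKS(SS(KI)))
  [2] K(IKS(SS(KI)))
  [3] K(KS(SS(KI)))

Answer: after 3 steps: K(KS(SS(KI)))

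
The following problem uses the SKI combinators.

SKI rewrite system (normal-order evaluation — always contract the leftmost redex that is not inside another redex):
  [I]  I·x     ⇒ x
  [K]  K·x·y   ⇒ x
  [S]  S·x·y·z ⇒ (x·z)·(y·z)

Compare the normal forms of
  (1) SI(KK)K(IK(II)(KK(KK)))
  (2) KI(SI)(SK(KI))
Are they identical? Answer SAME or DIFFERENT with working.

Term A:
  start: SI(KK)K(IK(II)(KK(KK)))
  [1] IK(KKK)(IK(II)(KK(KK)))
  [2] K(KKK)(IK(II)(KK(KK)))
  [3] KKK
  [4] K

Term B:
  start: KI(SI)(SK(KI))
  [1] I(SK(KI))
  [2] SK(KI)

Answer: DIFFERENT — A ⇓ K, B ⇓ SK(KI)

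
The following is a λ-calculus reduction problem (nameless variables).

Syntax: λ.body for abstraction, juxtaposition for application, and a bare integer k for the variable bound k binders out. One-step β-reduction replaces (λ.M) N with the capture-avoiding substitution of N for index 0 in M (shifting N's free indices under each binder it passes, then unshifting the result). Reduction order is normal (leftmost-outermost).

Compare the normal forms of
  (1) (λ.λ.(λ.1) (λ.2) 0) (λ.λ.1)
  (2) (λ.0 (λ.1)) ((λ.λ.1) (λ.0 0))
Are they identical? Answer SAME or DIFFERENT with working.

Term A:
  start: (λ.λ.(λ.1) (λ.2) 0) (λ.λ.1)
  [1] λ.(λ.1) (λ.λ.λ.1) 0
  [2] λ.0 0

Term B:
  start: (λ.0 (λ.1)) ((λ.λ.1) (λ.0 0))
  [1] (λ.λ.1) (λ.0 0) (λ.(λ.λ.1) (λ.0 0))
  [2] (λ.λ.0 0) (λ.(λ.λ.1) (λ.0 0))
  [3] λ.0 0

Answer: SAME — A ⇓ λ.0 0, B ⇓ λ.0 0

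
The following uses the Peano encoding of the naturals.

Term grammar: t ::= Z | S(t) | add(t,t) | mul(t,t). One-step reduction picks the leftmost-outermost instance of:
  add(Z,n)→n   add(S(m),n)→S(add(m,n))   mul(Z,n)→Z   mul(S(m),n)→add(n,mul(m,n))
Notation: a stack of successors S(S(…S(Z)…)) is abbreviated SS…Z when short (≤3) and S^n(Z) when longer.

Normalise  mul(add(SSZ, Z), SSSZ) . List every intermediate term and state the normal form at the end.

  start: mul(add(SSZ, Z), SSSZ)
  →1  mul(S(add(SZ, Z)), SSSZ)
  →2  add(SSSZ, mul(add(SZ, Z), SSSZ))
  →3  S(add(SSZ, mul(add(SZ, Z), SSSZ)))
  →4  S(S(add(SZ, mul(add(SZ, Z), SSSZ))))
  →5  S(S(S(add(Z, mul(add(SZ, Z), SSSZ)))))
  →6  S(S(S(mul(add(SZ, Z), SSSZ))))
  →7  S(S(S(mul(S(add(Z, Z)), SSSZ))))
  →8  S(S(S(add(SSSZ, mul(add(Z, Z), SSSZ)))))
  →9  S(S(S(S(add(SSZ, mul(add(Z, Z), SSSZ))))))
  →10  S(S(S(S(S(add(SZ, mul(add(Z, Z), SSSZ)))))))
  →11  S(S(S(S(S(S(add(Z, mul(add(Z, Z), SSSZ))))))))
  →12  S(S(S(S(S(S(mul(add(Z, Z), SSSZ)))))))
  →13  S(S(S(S(S(S(mul(Z, SSSZ)))))))
  →14  S^6(Z)

Answer: normal form = S^6(Z)  (in 14 steps)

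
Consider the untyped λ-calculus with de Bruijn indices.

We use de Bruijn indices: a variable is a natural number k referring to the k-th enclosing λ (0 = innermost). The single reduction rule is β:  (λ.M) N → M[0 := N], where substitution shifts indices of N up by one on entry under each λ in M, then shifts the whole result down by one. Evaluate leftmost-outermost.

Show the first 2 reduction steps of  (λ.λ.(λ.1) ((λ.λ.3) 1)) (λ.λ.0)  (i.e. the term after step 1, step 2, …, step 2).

Answer: after 2 steps: λ.0

Derivation:
  start: (λ.λ.(λ.1) ((λ.λ.3) 1)) (λ.λ.0)
  [1] λ.(λ.1) ((λ.λ.λ.λ.0) (λ.λ.0))
  [2] λ.0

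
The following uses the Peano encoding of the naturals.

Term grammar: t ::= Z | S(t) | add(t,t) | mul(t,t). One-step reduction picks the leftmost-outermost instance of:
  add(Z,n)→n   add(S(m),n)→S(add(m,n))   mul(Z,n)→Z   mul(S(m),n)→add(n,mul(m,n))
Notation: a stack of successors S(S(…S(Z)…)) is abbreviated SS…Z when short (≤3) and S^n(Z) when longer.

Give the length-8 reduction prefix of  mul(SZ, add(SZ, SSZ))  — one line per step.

  start: mul(SZ, add(SZ, SSZ))
  →1  add(add(SZ, SSZ), mul(Z, add(SZ, SSZ)))
  →2  add(S(add(Z, SSZ)), mul(Z, add(SZ, SSZ)))
  →3  S(add(add(Z, SSZ), mul(Z, add(SZ, SSZ))))
  →4  S(add(SSZ, mul(Z, add(SZ, SSZ))))
  →5  S(S(add(SZ, mul(Z, add(SZ, SSZ)))))
  →6  S(S(S(add(Z, mul(Z, add(SZ, SSZ))))))
  →7  S(S(S(mul(Z, add(SZ, SSZ)))))
  →8  SSSZ

Answer: after 8 steps: SSSZ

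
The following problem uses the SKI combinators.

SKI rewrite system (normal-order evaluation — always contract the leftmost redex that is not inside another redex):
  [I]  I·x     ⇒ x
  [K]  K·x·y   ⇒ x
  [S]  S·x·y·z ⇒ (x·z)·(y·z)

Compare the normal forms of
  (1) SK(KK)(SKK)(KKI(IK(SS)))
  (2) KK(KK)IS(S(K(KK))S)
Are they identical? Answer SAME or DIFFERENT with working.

Term A:
  start: SK(KK)(SKK)(KKI(IK(SS)))
  →1  K(SKK)(KK(SKK))(KKI(IK(SS)))
  →2  SKK(KKI(IK(SS)))
  →3  K(KKI(IK(SS)))(K(KKI(IK(SS))))
  →4  KKI(IK(SS))
  →5  K(IK(SS))
  →6  K(K(SS))

Term B:
  start: KK(KK)IS(S(K(KK))S)
  →1  KIS(S(K(KK))S)
  →2  I(S(K(KK))S)
  →3  S(K(KK))S

Answer: DIFFERENT — A ⇓ K(K(SS)), B ⇓ S(K(KK))S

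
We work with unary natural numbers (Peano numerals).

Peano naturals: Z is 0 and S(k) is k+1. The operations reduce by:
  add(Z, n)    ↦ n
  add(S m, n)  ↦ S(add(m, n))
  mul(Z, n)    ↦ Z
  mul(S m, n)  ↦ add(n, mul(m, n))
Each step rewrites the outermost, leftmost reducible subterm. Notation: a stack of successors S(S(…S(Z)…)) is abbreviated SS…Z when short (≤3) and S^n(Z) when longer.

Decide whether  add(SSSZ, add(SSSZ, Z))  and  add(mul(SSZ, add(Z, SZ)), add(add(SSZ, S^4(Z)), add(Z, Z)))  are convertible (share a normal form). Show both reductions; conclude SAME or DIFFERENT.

Answer: DIFFERENT — A ⇓ S^6(Z), B ⇓ S^8(Z)

Derivation:
Term A:
  start: add(SSSZ, add(SSSZ, Z))
  step 1: S(add(SSZ, add(SSSZ, Z)))
  step 2: S(S(add(SZ, add(SSSZ, Z))))
  step 3: S(S(S(add(Z, add(SSSZ, Z)))))
  step 4: S(S(S(add(SSSZ, Z))))
  step 5: S(S(S(S(add(SSZ, Z)))))
  step 6: S(S(S(S(S(add(SZ, Z))))))
  step 7: S(S(S(S(S(S(add(Z, Z)))))))
  step 8: S^6(Z)

Term B:
  start: add(mul(SSZ, add(Z, SZ)), add(add(SSZ, S^4(Z)), add(Z, Z)))
  step 1: add(add(add(Z, SZ), mul(SZ, add(Z, SZ))), add(add(SSZ, S^4(Z)), add(Z, Z)))
  step 2: add(add(SZ, mul(SZ, add(Z, SZ))), add(add(SSZ, S^4(Z)), add(Z, Z)))
  step 3: add(S(add(Z, mul(SZ, add(Z, SZ)))), add(add(SSZ, S^4(Z)), add(Z, Z)))
  step 4: S(add(add(Z, mul(SZ, add(Z, SZ))), add(add(SSZ, S^4(Z)), add(Z, Z))))
  step 5: S(add(mul(SZ, add(Z, SZ)), add(add(SSZ, S^4(Z)), add(Z, Z))))
  step 6: S(add(add(add(Z, SZ), mul(Z, add(Z, SZ))), add(add(SSZ, S^4(Z)), add(Z, Z))))
  step 7: S(add(add(SZ, mul(Z, add(Z, SZ))), add(add(SSZ, S^4(Z)), add(Z, Z))))
  step 8: S(add(S(add(Z, mul(Z, add(Z, SZ)))), add(add(SSZ, S^4(Z)), add(Z, Z))))
  step 9: S(S(add(add(Z, mul(Z, add(Z, SZ))), add(add(SSZ, S^4(Z)), add(Z, Z)))))
  step 10: S(S(add(mul(Z, add(Z, SZ)), add(add(SSZ, S^4(Z)), add(Z, Z)))))
  step 11: S(S(add(Z, add(add(SSZ, S^4(Z)), add(Z, Z)))))
  step 12: S(S(add(add(SSZ, S^4(Z)), add(Z, Z))))
  step 13: S(S(add(S(add(SZ, S^4(Z))), add(Z, Z))))
  step 14: S(S(S(add(add(SZ, S^4(Z)), add(Z, Z)))))
  step 15: S(S(S(add(S(add(Z, S^4(Z))), add(Z, Z)))))
  step 16: S(S(S(S(add(add(Z, S^4(Z)), add(Z, Z))))))
  step 17: S(S(S(S(add(S^4(Z), add(Z, Z))))))
  step 18: S(S(S(S(S(add(SSSZ, add(Z, Z)))))))
  step 19: S(S(S(S(S(S(add(SSZ, add(Z, Z))))))))
  step 20: S(S(S(S(S(S(S(add(SZ, add(Z, Z)))))))))
  step 21: S(S(S(S(S(S(S(S(add(Z, add(Z, Z))))))))))
  step 22: S(S(S(S(S(S(S(S(add(Z, Z)))))))))
  step 23: S^8(Z)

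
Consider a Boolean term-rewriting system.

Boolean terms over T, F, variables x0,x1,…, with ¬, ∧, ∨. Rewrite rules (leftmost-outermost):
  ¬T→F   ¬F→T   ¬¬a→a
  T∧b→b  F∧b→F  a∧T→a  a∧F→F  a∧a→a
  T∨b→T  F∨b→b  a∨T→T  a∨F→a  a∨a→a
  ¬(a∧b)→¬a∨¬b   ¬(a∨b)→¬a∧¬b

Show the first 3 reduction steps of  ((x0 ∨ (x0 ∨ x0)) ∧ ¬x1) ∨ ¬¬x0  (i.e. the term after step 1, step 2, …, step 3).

Answer: after 3 steps: (x0 ∧ ¬x1) ∨ x0

Working:
  start: ((x0 ∨ (x0 ∨ x0)) ∧ ¬x1) ∨ ¬¬x0
  step 1: ((x0 ∨ x0) ∧ ¬x1) ∨ ¬¬x0
  step 2: (x0 ∧ ¬x1) ∨ ¬¬x0
  step 3: (x0 ∧ ¬x1) ∨ x0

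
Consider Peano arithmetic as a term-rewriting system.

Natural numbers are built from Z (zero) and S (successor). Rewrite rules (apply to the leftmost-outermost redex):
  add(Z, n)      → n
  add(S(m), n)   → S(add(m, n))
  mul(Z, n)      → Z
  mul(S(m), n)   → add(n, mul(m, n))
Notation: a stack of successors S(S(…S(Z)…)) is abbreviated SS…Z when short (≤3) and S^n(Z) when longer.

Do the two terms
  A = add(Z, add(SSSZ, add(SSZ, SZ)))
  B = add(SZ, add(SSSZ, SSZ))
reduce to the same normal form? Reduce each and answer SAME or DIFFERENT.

Answer: SAME — A ⇓ S^6(Z), B ⇓ S^6(Z)

Reduction:
Term A:
  start: add(Z, add(SSSZ, add(SSZ, SZ)))
  [1] add(SSSZ, add(SSZ, SZ))
  [2] S(add(SSZ, add(SSZ, SZ)))
  [3] S(S(add(SZ, add(SSZ, SZ))))
  [4] S(S(S(add(Z, add(SSZ, SZ)))))
  [5] S(S(S(add(SSZ, SZ))))
  [6] S(S(S(S(add(SZ, SZ)))))
  [7] S(S(S(S(S(add(Z, SZ))))))
  [8] S^6(Z)

Term B:
  start: add(SZ, add(SSSZ, SSZ))
  [1] S(add(Z, add(SSSZ, SSZ)))
  [2] S(add(SSSZ, SSZ))
  [3] S(S(add(SSZ, SSZ)))
  [4] S(S(S(add(SZ, SSZ))))
  [5] S(S(S(S(add(Z, SSZ)))))
  [6] S^6(Z)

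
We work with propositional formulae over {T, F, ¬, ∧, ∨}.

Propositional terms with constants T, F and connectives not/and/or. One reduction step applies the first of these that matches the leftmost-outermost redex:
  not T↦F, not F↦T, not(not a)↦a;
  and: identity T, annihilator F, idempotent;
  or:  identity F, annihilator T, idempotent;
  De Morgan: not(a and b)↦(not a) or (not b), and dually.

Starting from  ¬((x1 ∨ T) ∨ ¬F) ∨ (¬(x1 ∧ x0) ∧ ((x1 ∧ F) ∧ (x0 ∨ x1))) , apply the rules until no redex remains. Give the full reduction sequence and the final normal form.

Answer: normal form = F  (in 10 steps)

Working:
  start: ¬((x1 ∨ T) ∨ ¬F) ∨ (¬(x1 ∧ x0) ∧ ((x1 ∧ F) ∧ (x0 ∨ x1)))
  [1] (¬(x1 ∨ T) ∧ ¬¬F) ∨ (¬(x1 ∧ x0) ∧ ((x1 ∧ F) ∧ (x0 ∨ x1)))
  [2] ((¬x1 ∧ ¬T) ∧ ¬¬F) ∨ (¬(x1 ∧ x0) ∧ ((x1 ∧ F) ∧ (x0 ∨ x1)))
  [3] ((¬x1 ∧ F) ∧ ¬¬F) ∨ (¬(x1 ∧ x0) ∧ ((x1 ∧ F) ∧ (x0 ∨ x1)))
  [4] (F ∧ ¬¬F) ∨ (¬(x1 ∧ x0) ∧ ((x1 ∧ F) ∧ (x0 ∨ x1)))
  [5] F ∨ (¬(x1 ∧ x0) ∧ ((x1 ∧ F) ∧ (x0 ∨ x1)))
  [6] ¬(x1 ∧ x0) ∧ ((x1 ∧ F) ∧ (x0 ∨ x1))
  [7] (¬x1 ∨ ¬x0) ∧ ((x1 ∧ F) ∧ (x0 ∨ x1))
  [8] (¬x1 ∨ ¬x0) ∧ (F ∧ (x0 ∨ x1))
  [9] (¬x1 ∨ ¬x0) ∧ F
  [10] F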